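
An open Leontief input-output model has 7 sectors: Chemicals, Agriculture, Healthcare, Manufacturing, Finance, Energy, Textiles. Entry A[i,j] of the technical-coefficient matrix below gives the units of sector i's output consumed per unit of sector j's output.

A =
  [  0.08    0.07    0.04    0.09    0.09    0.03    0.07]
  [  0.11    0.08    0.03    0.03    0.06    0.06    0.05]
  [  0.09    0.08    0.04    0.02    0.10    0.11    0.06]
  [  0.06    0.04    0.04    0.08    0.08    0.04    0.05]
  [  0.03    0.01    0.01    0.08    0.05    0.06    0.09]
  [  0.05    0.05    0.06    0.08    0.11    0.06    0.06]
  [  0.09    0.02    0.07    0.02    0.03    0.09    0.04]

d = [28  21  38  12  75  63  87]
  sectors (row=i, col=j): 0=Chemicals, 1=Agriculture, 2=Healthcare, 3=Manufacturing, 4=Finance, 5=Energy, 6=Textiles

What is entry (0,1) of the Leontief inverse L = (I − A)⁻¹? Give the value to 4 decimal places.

Form M = I − A:
  [  0.92   -0.07   -0.04   -0.09   -0.09   -0.03   -0.07]
  [ -0.11    0.92   -0.03   -0.03   -0.06   -0.06   -0.05]
  [ -0.09   -0.08    0.96   -0.02   -0.10   -0.11   -0.06]
  [ -0.06   -0.04   -0.04    0.92   -0.08   -0.04   -0.05]
  [ -0.03   -0.01   -0.01   -0.08    0.95   -0.06   -0.09]
  [ -0.05   -0.05   -0.06   -0.08   -0.11    0.94   -0.06]
  [ -0.09   -0.02   -0.07   -0.02   -0.03   -0.09    0.96]
Leontief inverse L = M⁻¹:
  [  1.1364    0.1071    0.0715    0.1383    0.1464    0.0781    0.1187]
  [  0.1627    1.1166    0.0593    0.0745    0.1134    0.1029    0.0947]
  [  0.1497    0.1211    1.0749    0.0728    0.1635    0.1627    0.1137]
  [  0.1054    0.0702    0.0663    1.1211    0.1280    0.0802    0.0909]
  [  0.0674    0.0327    0.0348    0.1140    1.0892    0.0944    0.1227]
  [  0.1041    0.0860    0.0915    0.1285    0.1677    1.1100    0.1096]
  [  0.1349    0.0527    0.0974    0.0588    0.0804    0.1300    1.0791]
Total output x = L · d:
  x_0 = 1.1364·28 + 0.1071·21 + 0.0715·38 + 0.1383·12 + 0.1464·75 + 0.0781·63 + 0.1187·87 = 64.6730
  x_1 = 0.1627·28 + 1.1166·21 + 0.0593·38 + 0.0745·12 + 0.1134·75 + 0.1029·63 + 0.0947·87 = 54.3694
  x_2 = 0.1497·28 + 0.1211·21 + 1.0749·38 + 0.0728·12 + 0.1635·75 + 0.1627·63 + 0.1137·87 = 80.8614
  x_3 = 0.1054·28 + 0.0702·21 + 0.0663·38 + 1.1211·12 + 0.1280·75 + 0.0802·63 + 0.0909·87 = 42.9532
  x_4 = 0.0674·28 + 0.0327·21 + 0.0348·38 + 0.1140·12 + 1.0892·75 + 0.0944·63 + 0.1227·87 = 103.5800
  x_5 = 0.1041·28 + 0.0860·21 + 0.0915·38 + 0.1285·12 + 0.1677·75 + 1.1100·63 + 0.1096·87 = 101.7844
  x_6 = 0.1349·28 + 0.0527·21 + 0.0974·38 + 0.0588·12 + 0.0804·75 + 0.1300·63 + 1.0791·87 = 117.3910

L[0,1] = 0.1071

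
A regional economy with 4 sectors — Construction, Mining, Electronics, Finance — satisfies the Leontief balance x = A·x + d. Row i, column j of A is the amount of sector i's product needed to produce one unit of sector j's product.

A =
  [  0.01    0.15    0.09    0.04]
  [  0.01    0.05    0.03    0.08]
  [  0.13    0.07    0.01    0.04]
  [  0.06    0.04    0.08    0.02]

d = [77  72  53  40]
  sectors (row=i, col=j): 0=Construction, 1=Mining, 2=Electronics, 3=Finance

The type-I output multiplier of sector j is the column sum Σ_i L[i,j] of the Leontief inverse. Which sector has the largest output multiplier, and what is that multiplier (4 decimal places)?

Form M = I − A:
  [  0.99   -0.15   -0.09   -0.04]
  [ -0.01    0.95   -0.03   -0.08]
  [ -0.13   -0.07    0.99   -0.04]
  [ -0.06   -0.04   -0.08    0.98]
Leontief inverse L = M⁻¹:
  [  1.0291    0.1727    0.1037    0.0603]
  [  0.0216    1.0629    0.0414    0.0893]
  [  0.1397    0.1003    1.0304    0.0559]
  [  0.0753    0.0621    0.0921    1.0323]
Total output x = L · d:
  x_0 = 1.0291·77 + 0.1727·72 + 0.1037·53 + 0.0603·40 = 99.5815
  x_1 = 0.0216·77 + 1.0629·72 + 0.0414·53 + 0.0893·40 = 83.9543
  x_2 = 0.1397·77 + 0.1003·72 + 1.0304·53 + 0.0559·40 = 74.8286
  x_3 = 0.0753·77 + 0.0621·72 + 0.0921·53 + 1.0323·40 = 56.4483
Output multipliers (column sums of L):
  Construction: 1.2657
  Mining: 1.3980
  Electronics: 1.2676
  Finance: 1.2379

Mining (1.3980)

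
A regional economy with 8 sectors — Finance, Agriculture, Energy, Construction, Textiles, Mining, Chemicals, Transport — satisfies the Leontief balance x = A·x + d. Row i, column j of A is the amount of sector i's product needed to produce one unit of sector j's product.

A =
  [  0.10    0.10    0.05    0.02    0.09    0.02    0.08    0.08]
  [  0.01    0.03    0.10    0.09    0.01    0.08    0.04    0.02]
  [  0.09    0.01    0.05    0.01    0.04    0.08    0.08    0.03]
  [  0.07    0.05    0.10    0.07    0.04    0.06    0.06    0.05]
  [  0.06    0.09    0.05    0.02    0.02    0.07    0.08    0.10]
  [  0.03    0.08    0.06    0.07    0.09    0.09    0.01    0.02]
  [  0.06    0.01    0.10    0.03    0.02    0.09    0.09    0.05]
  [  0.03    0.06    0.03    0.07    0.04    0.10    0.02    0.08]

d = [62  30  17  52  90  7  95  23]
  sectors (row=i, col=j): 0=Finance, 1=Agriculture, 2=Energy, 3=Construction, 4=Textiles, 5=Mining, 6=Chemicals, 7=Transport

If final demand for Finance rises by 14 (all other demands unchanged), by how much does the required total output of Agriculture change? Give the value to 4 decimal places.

0.7041

Form M = I − A:
  [  0.90   -0.10   -0.05   -0.02   -0.09   -0.02   -0.08   -0.08]
  [ -0.01    0.97   -0.10   -0.09   -0.01   -0.08   -0.04   -0.02]
  [ -0.09   -0.01    0.95   -0.01   -0.04   -0.08   -0.08   -0.03]
  [ -0.07   -0.05   -0.10    0.93   -0.04   -0.06   -0.06   -0.05]
  [ -0.06   -0.09   -0.05   -0.02    0.98   -0.07   -0.08   -0.10]
  [ -0.03   -0.08   -0.06   -0.07   -0.09    0.91   -0.01   -0.02]
  [ -0.06   -0.01   -0.10   -0.03   -0.02   -0.09    0.91   -0.05]
  [ -0.03   -0.06   -0.03   -0.07   -0.04   -0.10   -0.02    0.92]
Leontief inverse L = M⁻¹:
  [  1.1550    0.1532    0.1153    0.0653    0.1318    0.0919    0.1383    0.1349]
  [  0.0503    1.0627    0.1479    0.1227    0.0423    0.1322    0.0785    0.0507]
  [  0.1333    0.0506    1.0967    0.0403    0.0766    0.1320    0.1227    0.0685]
  [  0.1241    0.0970    0.1610    1.1113    0.0822    0.1268    0.1133    0.0964]
  [  0.1060    0.1353    0.1090    0.0647    1.0598    0.1380    0.1270    0.1443]
  [  0.0740    0.1255    0.1158    0.1107    0.1266    1.1508    0.0546    0.0607]
  [  0.1089    0.0516    0.1534    0.0652    0.0603    0.1518    1.1375    0.0908]
  [  0.0698    0.1040    0.0821    0.1123    0.0770    0.1600    0.0584    1.1191]
Total output x = L · d:
  x_0 = 1.1550·62 + 0.1532·30 + 0.1153·17 + 0.0653·52 + 0.1318·90 + 0.0919·7 + 0.1383·95 + 0.1349·23 = 110.3032
  x_1 = 0.0503·62 + 1.0627·30 + 0.1479·17 + 0.1227·52 + 0.0423·90 + 0.1322·7 + 0.0785·95 + 0.0507·23 = 57.2564
  x_2 = 0.1333·62 + 0.0506·30 + 1.0967·17 + 0.0403·52 + 0.0766·90 + 0.1320·7 + 0.1227·95 + 0.0685·23 = 51.5706
  x_3 = 0.1241·62 + 0.0970·30 + 0.1610·17 + 1.1113·52 + 0.0822·90 + 0.1268·7 + 0.1133·95 + 0.0964·23 = 92.3961
  x_4 = 0.1060·62 + 0.1353·30 + 0.1090·17 + 0.0647·52 + 1.0598·90 + 0.1380·7 + 0.1270·95 + 0.1443·23 = 127.5743
  x_5 = 0.0740·62 + 0.1255·30 + 0.1158·17 + 0.1107·52 + 0.1266·90 + 1.1508·7 + 0.0546·95 + 0.0607·23 = 42.1132
  x_6 = 0.1089·62 + 0.0516·30 + 0.1534·17 + 0.0652·52 + 0.0603·90 + 0.1518·7 + 1.1375·95 + 0.0908·23 = 130.9473
  x_7 = 0.0698·62 + 0.1040·30 + 0.0821·17 + 0.1123·52 + 0.0770·90 + 0.1600·7 + 0.0584·95 + 1.1191·23 = 54.0137
Δx_1 = L[1,0] · Δd_0 = 0.0503 · 14 = 0.7041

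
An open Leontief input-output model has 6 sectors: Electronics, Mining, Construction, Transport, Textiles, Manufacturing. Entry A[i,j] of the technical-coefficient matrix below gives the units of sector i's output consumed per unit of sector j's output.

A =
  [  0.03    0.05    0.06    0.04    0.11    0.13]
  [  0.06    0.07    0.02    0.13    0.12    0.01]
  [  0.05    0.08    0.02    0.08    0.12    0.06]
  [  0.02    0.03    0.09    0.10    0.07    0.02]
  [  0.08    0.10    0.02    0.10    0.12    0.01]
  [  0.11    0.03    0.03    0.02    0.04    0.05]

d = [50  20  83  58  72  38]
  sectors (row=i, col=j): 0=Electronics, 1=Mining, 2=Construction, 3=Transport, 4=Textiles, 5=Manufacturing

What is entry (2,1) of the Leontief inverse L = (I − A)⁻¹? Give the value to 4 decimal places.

Form M = I − A:
  [  0.97   -0.05   -0.06   -0.04   -0.11   -0.13]
  [ -0.06    0.93   -0.02   -0.13   -0.12   -0.01]
  [ -0.05   -0.08    0.98   -0.08   -0.12   -0.06]
  [ -0.02   -0.03   -0.09    0.90   -0.07   -0.02]
  [ -0.08   -0.10   -0.02   -0.10    0.88   -0.01]
  [ -0.11   -0.03   -0.03   -0.02   -0.04    0.95]
Leontief inverse L = M⁻¹:
  [  1.0749    0.0916    0.0844    0.0912    0.1728    0.1571]
  [  0.0946    1.1121    0.0509    0.1909    0.1871    0.0339]
  [  0.0892    0.1220    1.0473    0.1372    0.1854    0.0845]
  [  0.0481    0.0639    0.1133    1.1471    0.1232    0.0399]
  [  0.1175    0.1454    0.0507    0.1640    1.1925    0.0368]
  [  0.1362    0.0570    0.0490    0.0520    0.0846    1.0770]
Total output x = L · d:
  x_0 = 1.0749·50 + 0.0916·20 + 0.0844·83 + 0.0912·58 + 0.1728·72 + 0.1571·38 = 86.2809
  x_1 = 0.0946·50 + 1.1121·20 + 0.0509·83 + 0.1909·58 + 0.1871·72 + 0.0339·38 = 57.0297
  x_2 = 0.0892·50 + 0.1220·20 + 1.0473·83 + 0.1372·58 + 0.1854·72 + 0.0845·38 = 118.3388
  x_3 = 0.0481·50 + 0.0639·20 + 0.1133·83 + 1.1471·58 + 0.1232·72 + 0.0399·38 = 90.0128
  x_4 = 0.1175·50 + 0.1454·20 + 0.0507·83 + 0.1640·58 + 1.1925·72 + 0.0368·38 = 109.7659
  x_5 = 0.1362·50 + 0.0570·20 + 0.0490·83 + 0.0520·58 + 0.0846·72 + 1.0770·38 = 62.0451

L[2,1] = 0.1220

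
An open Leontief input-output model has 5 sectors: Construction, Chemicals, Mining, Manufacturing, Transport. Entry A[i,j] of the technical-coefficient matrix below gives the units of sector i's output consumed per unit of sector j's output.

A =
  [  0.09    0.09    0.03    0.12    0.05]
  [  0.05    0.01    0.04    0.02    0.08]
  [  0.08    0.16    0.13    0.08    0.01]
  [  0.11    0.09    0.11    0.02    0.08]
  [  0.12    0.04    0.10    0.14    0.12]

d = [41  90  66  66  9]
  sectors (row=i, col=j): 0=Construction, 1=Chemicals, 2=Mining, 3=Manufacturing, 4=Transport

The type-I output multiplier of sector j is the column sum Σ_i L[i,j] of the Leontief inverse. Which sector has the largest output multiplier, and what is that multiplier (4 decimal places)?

Construction (1.7372)

Form M = I − A:
  [  0.91   -0.09   -0.03   -0.12   -0.05]
  [ -0.05    0.99   -0.04   -0.02   -0.08]
  [ -0.08   -0.16    0.87   -0.08   -0.01]
  [ -0.11   -0.09   -0.11    0.98   -0.08]
  [ -0.12   -0.04   -0.10   -0.14    0.88]
Leontief inverse L = M⁻¹:
  [  1.1450    0.1351    0.0769    0.1625    0.0930]
  [  0.0832    1.0378    0.0692    0.0520    0.1046]
  [  0.1384    0.2178    1.1862    0.1257    0.0526]
  [  0.1682    0.1442    0.1624    1.0747    0.1222]
  [  0.2024    0.1133    0.1743    0.2098    1.1792]
Total output x = L · d:
  x_0 = 1.1450·41 + 0.1351·90 + 0.0769·66 + 0.1625·66 + 0.0930·9 = 75.7402
  x_1 = 0.0832·41 + 1.0378·90 + 0.0692·66 + 0.0520·66 + 0.1046·9 = 105.7464
  x_2 = 0.1384·41 + 0.2178·90 + 1.1862·66 + 0.1257·66 + 0.0526·9 = 112.3360
  x_3 = 0.1682·41 + 0.1442·90 + 0.1624·66 + 1.0747·66 + 0.1222·9 = 102.6140
  x_4 = 0.2024·41 + 0.1133·90 + 0.1743·66 + 0.2098·66 + 1.1792·9 = 54.4525
Output multipliers (column sums of L):
  Construction: 1.7372
  Chemicals: 1.6481
  Mining: 1.6689
  Manufacturing: 1.6246
  Transport: 1.5516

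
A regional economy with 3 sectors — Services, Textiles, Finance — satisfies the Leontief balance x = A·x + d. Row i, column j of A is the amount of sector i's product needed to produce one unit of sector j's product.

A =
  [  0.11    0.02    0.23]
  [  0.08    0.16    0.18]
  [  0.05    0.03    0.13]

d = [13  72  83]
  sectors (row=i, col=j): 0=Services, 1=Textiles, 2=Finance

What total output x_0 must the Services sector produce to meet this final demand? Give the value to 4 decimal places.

Form M = I − A:
  [  0.89   -0.02   -0.23]
  [ -0.08    0.84   -0.18]
  [ -0.05   -0.03    0.87]
Leontief inverse L = M⁻¹:
  [  1.1445    0.0383    0.3105]
  [  0.1240    1.2035    0.2818]
  [  0.0701    0.0437    1.1770]
Total output x = L · d:
  x_0 = 1.1445·13 + 0.0383·72 + 0.3105·83 = 43.4100
  x_1 = 0.1240·13 + 1.2035·72 + 0.2818·83 = 111.6515
  x_2 = 0.0701·13 + 0.0437·72 + 1.1770·83 = 101.7472

43.4100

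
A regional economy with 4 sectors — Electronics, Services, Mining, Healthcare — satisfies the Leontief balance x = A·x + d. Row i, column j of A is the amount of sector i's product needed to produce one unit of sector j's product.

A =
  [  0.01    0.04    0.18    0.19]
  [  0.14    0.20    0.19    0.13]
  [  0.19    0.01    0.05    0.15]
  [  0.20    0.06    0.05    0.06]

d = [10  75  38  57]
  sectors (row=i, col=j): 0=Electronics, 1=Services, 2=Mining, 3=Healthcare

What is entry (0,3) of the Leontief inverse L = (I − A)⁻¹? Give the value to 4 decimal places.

Form M = I − A:
  [  0.99   -0.04   -0.18   -0.19]
  [ -0.14    0.80   -0.19   -0.13]
  [ -0.19   -0.01    0.95   -0.15]
  [ -0.20   -0.06   -0.05    0.94]
Leontief inverse L = M⁻¹:
  [  1.1242    0.0800    0.2436    0.2772]
  [  0.3055    1.2914    0.3316    0.2933]
  [  0.2712    0.0457    1.1258    0.2408]
  [  0.2731    0.1019    0.1329    1.1543]
Total output x = L · d:
  x_0 = 1.1242·10 + 0.0800·75 + 0.2436·38 + 0.2772·57 = 42.2997
  x_1 = 0.3055·10 + 1.2914·75 + 0.3316·38 + 0.2933·57 = 129.2286
  x_2 = 0.2712·10 + 0.0457·75 + 1.1258·38 + 0.2408·57 = 62.6443
  x_3 = 0.2731·10 + 0.1019·75 + 0.1329·38 + 1.1543·57 = 81.2190

L[0,3] = 0.2772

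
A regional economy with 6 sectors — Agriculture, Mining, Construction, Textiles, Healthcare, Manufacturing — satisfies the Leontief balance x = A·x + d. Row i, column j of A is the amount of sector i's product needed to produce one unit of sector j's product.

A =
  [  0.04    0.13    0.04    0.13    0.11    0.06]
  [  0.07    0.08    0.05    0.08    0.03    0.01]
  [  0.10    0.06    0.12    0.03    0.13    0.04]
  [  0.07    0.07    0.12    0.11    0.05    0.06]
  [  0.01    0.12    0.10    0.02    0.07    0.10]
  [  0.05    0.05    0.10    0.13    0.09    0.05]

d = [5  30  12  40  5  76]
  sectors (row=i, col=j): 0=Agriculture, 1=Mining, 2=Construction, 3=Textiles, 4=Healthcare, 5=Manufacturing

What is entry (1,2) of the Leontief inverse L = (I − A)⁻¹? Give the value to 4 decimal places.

Form M = I − A:
  [  0.96   -0.13   -0.04   -0.13   -0.11   -0.06]
  [ -0.07    0.92   -0.05   -0.08   -0.03   -0.01]
  [ -0.10   -0.06    0.88   -0.03   -0.13   -0.04]
  [ -0.07   -0.07   -0.12    0.89   -0.05   -0.06]
  [ -0.01   -0.12   -0.10   -0.02    0.93   -0.10]
  [ -0.05   -0.05   -0.10   -0.13   -0.09    0.95]
Leontief inverse L = M⁻¹:
  [  1.0913    0.2059    0.1207    0.2016    0.1738    0.1072]
  [  0.1047    1.1295    0.0990    0.1274    0.0732    0.0384]
  [  0.1480    0.1372    1.1965    0.0917    0.2027    0.0883]
  [  0.1239    0.1417    0.2001    1.1792    0.1208    0.1049]
  [  0.0547    0.1788    0.1665    0.0748    1.1279    0.1358]
  [  0.1007    0.1211    0.1807    0.1954    0.1577    1.0968]
Total output x = L · d:
  x_0 = 1.0913·5 + 0.2059·30 + 0.1207·12 + 0.2016·40 + 0.1738·5 + 0.1072·76 = 30.1617
  x_1 = 0.1047·5 + 1.1295·30 + 0.0990·12 + 0.1274·40 + 0.0732·5 + 0.0384·76 = 43.9821
  x_2 = 0.1480·5 + 0.1372·30 + 1.1965·12 + 0.0917·40 + 0.2027·5 + 0.0883·76 = 30.6055
  x_3 = 0.1239·5 + 0.1417·30 + 0.2001·12 + 1.1792·40 + 0.1208·5 + 0.1049·76 = 63.0204
  x_4 = 0.0547·5 + 0.1788·30 + 0.1665·12 + 0.0748·40 + 1.1279·5 + 0.1358·76 = 26.5883
  x_5 = 0.1007·5 + 0.1211·30 + 0.1807·12 + 0.1954·40 + 0.1577·5 + 1.0968·76 = 98.2667

L[1,2] = 0.0990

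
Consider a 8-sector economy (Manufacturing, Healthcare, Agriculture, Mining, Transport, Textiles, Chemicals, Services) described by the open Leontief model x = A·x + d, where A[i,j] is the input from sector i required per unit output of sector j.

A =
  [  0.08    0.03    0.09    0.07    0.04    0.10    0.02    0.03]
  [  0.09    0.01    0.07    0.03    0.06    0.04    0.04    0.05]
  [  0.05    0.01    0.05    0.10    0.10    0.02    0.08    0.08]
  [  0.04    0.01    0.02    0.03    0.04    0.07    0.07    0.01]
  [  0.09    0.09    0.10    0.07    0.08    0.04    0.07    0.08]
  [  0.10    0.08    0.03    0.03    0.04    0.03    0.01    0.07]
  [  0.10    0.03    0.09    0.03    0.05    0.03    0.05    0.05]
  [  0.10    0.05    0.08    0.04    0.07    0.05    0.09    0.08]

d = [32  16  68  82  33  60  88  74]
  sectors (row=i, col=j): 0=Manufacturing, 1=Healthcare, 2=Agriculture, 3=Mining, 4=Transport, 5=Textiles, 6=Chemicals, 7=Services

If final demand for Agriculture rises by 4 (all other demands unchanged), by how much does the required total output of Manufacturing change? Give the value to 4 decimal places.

0.5670

Form M = I − A:
  [  0.92   -0.03   -0.09   -0.07   -0.04   -0.10   -0.02   -0.03]
  [ -0.09    0.99   -0.07   -0.03   -0.06   -0.04   -0.04   -0.05]
  [ -0.05   -0.01    0.95   -0.10   -0.10   -0.02   -0.08   -0.08]
  [ -0.04   -0.01   -0.02    0.97   -0.04   -0.07   -0.07   -0.01]
  [ -0.09   -0.09   -0.10   -0.07    0.92   -0.04   -0.07   -0.08]
  [ -0.10   -0.08   -0.03   -0.03   -0.04    0.97   -0.01   -0.07]
  [ -0.10   -0.03   -0.09   -0.03   -0.05   -0.03    0.95   -0.05]
  [ -0.10   -0.05   -0.08   -0.04   -0.07   -0.05   -0.09    0.92]
Leontief inverse L = M⁻¹:
  [  1.1450    0.0626    0.1418    0.1151    0.0896    0.1414    0.0625    0.0763]
  [  0.1487    1.0394    0.1210    0.0716    0.1052    0.0774    0.0796    0.0920]
  [  0.1226    0.0466    1.1129    0.1478    0.1558    0.0655    0.1337    0.1307]
  [  0.0840    0.0327    0.0554    1.0563    0.0701    0.0952    0.0955    0.0393]
  [  0.1818    0.1325    0.1788    0.1318    1.1512    0.0965    0.1337    0.1448]
  [  0.1593    0.1072    0.0807    0.0682    0.0831    1.0689    0.0475    0.1099]
  [  0.1638    0.0600    0.1460    0.0759    0.1000    0.0707    1.0937    0.0956]
  [  0.1854    0.0905    0.1534    0.0963    0.1339    0.1018    0.1466    1.1397]
Total output x = L · d:
  x_0 = 1.1450·32 + 0.0626·16 + 0.1418·68 + 0.1151·82 + 0.0896·33 + 0.1414·60 + 0.0625·88 + 0.0763·74 = 79.3034
  x_1 = 0.1487·32 + 1.0394·16 + 0.1210·68 + 0.0716·82 + 0.1052·33 + 0.0774·60 + 0.0796·88 + 0.0920·74 = 57.4237
  x_2 = 0.1226·32 + 0.0466·16 + 1.1129·68 + 0.1478·82 + 0.1558·33 + 0.0655·60 + 0.1337·88 + 0.1307·74 = 122.9757
  x_3 = 0.0840·32 + 0.0327·16 + 0.0554·68 + 1.0563·82 + 0.0701·33 + 0.0952·60 + 0.0955·88 + 0.0393·74 = 112.9359
  x_4 = 0.1818·32 + 0.1325·16 + 0.1788·68 + 0.1318·82 + 1.1512·33 + 0.0965·60 + 0.1337·88 + 0.1448·74 = 97.1685
  x_5 = 0.1593·32 + 0.1072·16 + 0.0807·68 + 0.0682·82 + 0.0831·33 + 1.0689·60 + 0.0475·88 + 0.1099·74 = 97.0764
  x_6 = 0.1638·32 + 0.0600·16 + 0.1460·68 + 0.0759·82 + 0.1000·33 + 0.0707·60 + 1.0937·88 + 0.0956·74 = 133.2144
  x_7 = 0.1854·32 + 0.0905·16 + 0.1534·68 + 0.0963·82 + 0.1339·33 + 0.1018·60 + 0.1466·88 + 1.1397·74 = 133.4804
Δx_0 = L[0,2] · Δd_2 = 0.1418 · 4 = 0.5670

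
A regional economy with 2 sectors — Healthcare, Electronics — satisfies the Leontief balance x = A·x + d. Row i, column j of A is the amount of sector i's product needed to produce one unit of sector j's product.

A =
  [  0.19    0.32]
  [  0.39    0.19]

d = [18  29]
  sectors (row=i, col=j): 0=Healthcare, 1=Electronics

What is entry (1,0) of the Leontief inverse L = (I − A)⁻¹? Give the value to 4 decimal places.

L[1,0] = 0.7340

Form M = I − A:
  [  0.81   -0.32]
  [ -0.39    0.81]
Leontief inverse L = M⁻¹:
  [  1.5246    0.6023]
  [  0.7340    1.5246]
Total output x = L · d:
  x_0 = 1.5246·18 + 0.6023·29 = 44.9087
  x_1 = 0.7340·18 + 1.5246·29 = 57.4252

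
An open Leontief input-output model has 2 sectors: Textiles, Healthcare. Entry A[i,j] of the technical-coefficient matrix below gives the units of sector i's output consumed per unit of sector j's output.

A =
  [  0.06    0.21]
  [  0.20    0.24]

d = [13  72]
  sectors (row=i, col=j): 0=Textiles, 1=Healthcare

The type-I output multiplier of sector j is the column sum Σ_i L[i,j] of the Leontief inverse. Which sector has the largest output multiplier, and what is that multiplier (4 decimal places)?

Healthcare (1.7103)

Form M = I − A:
  [  0.94   -0.21]
  [ -0.20    0.76]
Leontief inverse L = M⁻¹:
  [  1.1303    0.3123]
  [  0.2974    1.3980]
Total output x = L · d:
  x_0 = 1.1303·13 + 0.3123·72 = 37.1802
  x_1 = 0.2974·13 + 1.3980·72 = 104.5211
Output multipliers (column sums of L):
  Textiles: 1.4277
  Healthcare: 1.7103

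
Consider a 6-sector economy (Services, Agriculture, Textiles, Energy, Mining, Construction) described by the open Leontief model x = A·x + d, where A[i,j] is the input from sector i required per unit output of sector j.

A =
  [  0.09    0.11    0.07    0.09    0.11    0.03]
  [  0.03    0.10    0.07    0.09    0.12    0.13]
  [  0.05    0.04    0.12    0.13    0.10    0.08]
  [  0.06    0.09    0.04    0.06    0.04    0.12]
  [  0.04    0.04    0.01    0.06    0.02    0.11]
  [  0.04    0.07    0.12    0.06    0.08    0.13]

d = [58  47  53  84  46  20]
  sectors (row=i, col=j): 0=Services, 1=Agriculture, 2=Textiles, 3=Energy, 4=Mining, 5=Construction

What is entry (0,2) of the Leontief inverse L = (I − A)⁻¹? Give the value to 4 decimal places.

L[0,2] = 0.1308

Form M = I − A:
  [  0.91   -0.11   -0.07   -0.09   -0.11   -0.03]
  [ -0.03    0.90   -0.07   -0.09   -0.12   -0.13]
  [ -0.05   -0.04    0.88   -0.13   -0.10   -0.08]
  [ -0.06   -0.09   -0.04    0.94   -0.04   -0.12]
  [ -0.04   -0.04   -0.01   -0.06    0.98   -0.11]
  [ -0.04   -0.07   -0.12   -0.06   -0.08    0.87]
Leontief inverse L = M⁻¹:
  [  1.1360    0.1785    0.1308    0.1633    0.1794    0.1231]
  [  0.0762    1.1704    0.1413    0.1664    0.1925    0.2378]
  [  0.0976    0.1067    1.1882    0.2060    0.1682    0.1782]
  [  0.0976    0.1486    0.0992    1.1205    0.1015    0.2021]
  [  0.0659    0.0804    0.0509    0.0994    1.0605    0.1668]
  [  0.0846    0.1347    0.1928    0.1357    0.1515    1.2281]
Total output x = L · d:
  x_0 = 1.1360·58 + 0.1785·47 + 0.1308·53 + 0.1633·84 + 0.1794·46 + 0.1231·20 = 105.6446
  x_1 = 0.0762·58 + 1.1704·47 + 0.1413·53 + 0.1664·84 + 0.1925·46 + 0.2378·20 = 94.5074
  x_2 = 0.0976·58 + 0.1067·47 + 1.1882·53 + 0.2060·84 + 0.1682·46 + 0.1782·20 = 102.2573
  x_3 = 0.0976·58 + 0.1486·47 + 0.0992·53 + 1.1205·84 + 0.1015·46 + 0.2021·20 = 120.7363
  x_4 = 0.0659·58 + 0.0804·47 + 0.0509·53 + 0.0994·84 + 1.0605·46 + 0.1668·20 = 70.7710
  x_5 = 0.0846·58 + 0.1347·47 + 0.1928·53 + 0.1357·84 + 0.1515·46 + 1.2281·20 = 64.3885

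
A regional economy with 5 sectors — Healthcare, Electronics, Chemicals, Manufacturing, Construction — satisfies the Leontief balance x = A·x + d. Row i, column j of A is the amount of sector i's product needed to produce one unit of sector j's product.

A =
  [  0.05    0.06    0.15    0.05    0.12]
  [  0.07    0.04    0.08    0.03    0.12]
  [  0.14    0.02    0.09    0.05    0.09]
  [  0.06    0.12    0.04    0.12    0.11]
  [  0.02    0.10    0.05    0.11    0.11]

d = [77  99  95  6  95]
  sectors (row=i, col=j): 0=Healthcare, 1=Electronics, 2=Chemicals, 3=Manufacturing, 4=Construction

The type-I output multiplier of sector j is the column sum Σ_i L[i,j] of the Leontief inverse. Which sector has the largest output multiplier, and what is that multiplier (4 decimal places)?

Form M = I − A:
  [  0.95   -0.06   -0.15   -0.05   -0.12]
  [ -0.07    0.96   -0.08   -0.03   -0.12]
  [ -0.14   -0.02    0.91   -0.05   -0.09]
  [ -0.06   -0.12   -0.04    0.88   -0.11]
  [ -0.02   -0.10   -0.05   -0.11    0.89]
Leontief inverse L = M⁻¹:
  [  1.1015    0.1064    0.2062    0.1025    0.1964]
  [  0.1064    1.0789    0.1256    0.0726    0.1815]
  [  0.1835    0.0645    1.1480    0.0981    0.1617]
  [  0.1055    0.1759    0.0952    1.1779    0.1932]
  [  0.0601    0.1490    0.0950    0.1616    1.1814]
Total output x = L · d:
  x_0 = 1.1015·77 + 0.1064·99 + 0.2062·95 + 0.1025·6 + 0.1964·95 = 134.2073
  x_1 = 0.1064·77 + 1.0789·99 + 0.1256·95 + 0.0726·6 + 0.1815·95 = 144.6126
  x_2 = 0.1835·77 + 0.0645·99 + 1.1480·95 + 0.0981·6 + 0.1617·95 = 145.5222
  x_3 = 0.1055·77 + 0.1759·99 + 0.0952·95 + 1.1779·6 + 0.1932·95 = 60.0029
  x_4 = 0.0601·77 + 0.1490·99 + 0.0950·95 + 0.1616·6 + 1.1814·95 = 141.5976
Output multipliers (column sums of L):
  Healthcare: 1.5569
  Electronics: 1.5747
  Chemicals: 1.6700
  Manufacturing: 1.6127
  Construction: 1.9140

Construction (1.9140)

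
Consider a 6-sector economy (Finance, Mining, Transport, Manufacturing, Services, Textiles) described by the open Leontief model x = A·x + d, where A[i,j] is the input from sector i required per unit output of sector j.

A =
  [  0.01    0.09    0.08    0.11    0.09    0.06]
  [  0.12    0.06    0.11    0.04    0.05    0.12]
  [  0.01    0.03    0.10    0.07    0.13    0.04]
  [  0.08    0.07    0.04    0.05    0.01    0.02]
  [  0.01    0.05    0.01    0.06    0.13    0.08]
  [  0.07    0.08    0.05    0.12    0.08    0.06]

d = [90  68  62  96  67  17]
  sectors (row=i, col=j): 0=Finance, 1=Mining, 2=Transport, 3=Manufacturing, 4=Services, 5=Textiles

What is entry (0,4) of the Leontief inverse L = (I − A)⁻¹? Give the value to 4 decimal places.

L[0,4] = 0.1462

Form M = I − A:
  [  0.99   -0.09   -0.08   -0.11   -0.09   -0.06]
  [ -0.12    0.94   -0.11   -0.04   -0.05   -0.12]
  [ -0.01   -0.03    0.90   -0.07   -0.13   -0.04]
  [ -0.08   -0.07   -0.04    0.95   -0.01   -0.02]
  [ -0.01   -0.05   -0.01   -0.06    0.87   -0.08]
  [ -0.07   -0.08   -0.05   -0.12   -0.08    0.94]
Leontief inverse L = M⁻¹:
  [  1.0492    0.1329    0.1240    0.1587    0.1462    0.1050]
  [  0.1587    1.1134    0.1659    0.1069    0.1222    0.1720]
  [  0.0356    0.0643    1.1334    0.1117    0.1851    0.0768]
  [  0.1043    0.0995    0.0728    1.0833    0.0444    0.0493]
  [  0.0389    0.0849    0.0378    0.0999    1.1759    0.1171]
  [  0.1102    0.1280    0.0962    0.1737    0.1369    1.1066]
Total output x = L · d:
  x_0 = 1.0492·90 + 0.1329·68 + 0.1240·62 + 0.1587·96 + 0.1462·67 + 0.1050·17 = 137.9762
  x_1 = 0.1587·90 + 1.1134·68 + 0.1659·62 + 0.1069·96 + 0.1222·67 + 0.1720·17 = 121.6537
  x_2 = 0.0356·90 + 0.0643·68 + 1.1334·62 + 0.1117·96 + 0.1851·67 + 0.0768·17 = 102.2786
  x_3 = 0.1043·90 + 0.0995·68 + 0.0728·62 + 1.0833·96 + 0.0444·67 + 0.0493·17 = 128.4733
  x_4 = 0.0389·90 + 0.0849·68 + 0.0378·62 + 0.0999·96 + 1.1759·67 + 0.1171·17 = 101.9913
  x_5 = 0.1102·90 + 0.1280·68 + 0.0962·62 + 0.1737·96 + 0.1369·67 + 1.1066·17 = 69.2347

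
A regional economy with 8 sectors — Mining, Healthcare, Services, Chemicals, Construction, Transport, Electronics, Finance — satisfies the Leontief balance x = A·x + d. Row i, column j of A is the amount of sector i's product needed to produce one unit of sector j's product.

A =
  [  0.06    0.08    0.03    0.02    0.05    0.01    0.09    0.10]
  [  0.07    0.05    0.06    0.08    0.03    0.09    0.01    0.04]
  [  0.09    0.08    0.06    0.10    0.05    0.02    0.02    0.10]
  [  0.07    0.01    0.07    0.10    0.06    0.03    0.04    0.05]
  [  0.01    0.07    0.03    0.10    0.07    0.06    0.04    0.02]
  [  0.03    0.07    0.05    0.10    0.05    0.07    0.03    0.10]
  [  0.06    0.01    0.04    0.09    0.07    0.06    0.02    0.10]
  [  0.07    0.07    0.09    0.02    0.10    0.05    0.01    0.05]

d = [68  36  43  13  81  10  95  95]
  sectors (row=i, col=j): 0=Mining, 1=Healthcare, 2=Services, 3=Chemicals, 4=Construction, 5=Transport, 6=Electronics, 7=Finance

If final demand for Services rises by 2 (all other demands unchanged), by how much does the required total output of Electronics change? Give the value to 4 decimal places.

0.1730

Form M = I − A:
  [  0.94   -0.08   -0.03   -0.02   -0.05   -0.01   -0.09   -0.10]
  [ -0.07    0.95   -0.06   -0.08   -0.03   -0.09   -0.01   -0.04]
  [ -0.09   -0.08    0.94   -0.10   -0.05   -0.02   -0.02   -0.10]
  [ -0.07   -0.01   -0.07    0.90   -0.06   -0.03   -0.04   -0.05]
  [ -0.01   -0.07   -0.03   -0.10    0.93   -0.06   -0.04   -0.02]
  [ -0.03   -0.07   -0.05   -0.10   -0.05    0.93   -0.03   -0.10]
  [ -0.06   -0.01   -0.04   -0.09   -0.07   -0.06    0.98   -0.10]
  [ -0.07   -0.07   -0.09   -0.02   -0.10   -0.05   -0.01    0.95]
Leontief inverse L = M⁻¹:
  [  1.1072    0.1238    0.0742    0.0754    0.1001    0.0500    0.1147    0.1530]
  [  0.1163    1.0950    0.1039    0.1399    0.0761    0.1264    0.0376    0.0955]
  [  0.1475    0.1330    1.1139    0.1666    0.1075    0.0628    0.0524    0.1615]
  [  0.1163    0.0525    0.1130    1.1591    0.1085    0.0631    0.0682    0.1035]
  [  0.0504    0.1065    0.0700    0.1605    1.1125    0.0969    0.0627    0.0658]
  [  0.0837    0.1198    0.1033    0.1690    0.1062    1.1146    0.0580    0.1593]
  [  0.1064    0.0564    0.0865    0.1496    0.1225    0.0971    1.0482    0.1537]
  [  0.1174    0.1216    0.1347    0.0834    0.1494    0.0902    0.0383    1.1054]
Total output x = L · d:
  x_0 = 1.1072·68 + 0.1238·36 + 0.0742·43 + 0.0754·13 + 0.1001·81 + 0.0500·10 + 0.1147·95 + 0.1530·95 = 117.9601
  x_1 = 0.1163·68 + 1.0950·36 + 0.1039·43 + 0.1399·13 + 0.0761·81 + 0.1264·10 + 0.0376·95 + 0.0955·95 = 73.6888
  x_2 = 0.1475·68 + 0.1330·36 + 1.1139·43 + 0.1666·13 + 0.1075·81 + 0.0628·10 + 0.0524·95 + 0.1615·95 = 94.5420
  x_3 = 0.1163·68 + 0.0525·36 + 0.1130·43 + 1.1591·13 + 0.1085·81 + 0.0631·10 + 0.0682·95 + 0.1035·95 = 55.4521
  x_4 = 0.0504·68 + 0.1065·36 + 0.0700·43 + 0.1605·13 + 1.1125·81 + 0.0969·10 + 0.0627·95 + 0.0658·95 = 115.6548
  x_5 = 0.0837·68 + 0.1198·36 + 0.1033·43 + 0.1690·13 + 0.1062·81 + 1.1146·10 + 0.0580·95 + 0.1593·95 = 57.0338
  x_6 = 0.1064·68 + 0.0564·36 + 0.0865·43 + 0.1496·13 + 0.1225·81 + 0.0971·10 + 1.0482·95 + 0.1537·95 = 139.9941
  x_7 = 0.1174·68 + 0.1216·36 + 0.1347·43 + 0.0834·13 + 0.1494·81 + 0.0902·10 + 0.0383·95 + 1.1054·95 = 140.8951
Δx_6 = L[6,2] · Δd_2 = 0.0865 · 2 = 0.1730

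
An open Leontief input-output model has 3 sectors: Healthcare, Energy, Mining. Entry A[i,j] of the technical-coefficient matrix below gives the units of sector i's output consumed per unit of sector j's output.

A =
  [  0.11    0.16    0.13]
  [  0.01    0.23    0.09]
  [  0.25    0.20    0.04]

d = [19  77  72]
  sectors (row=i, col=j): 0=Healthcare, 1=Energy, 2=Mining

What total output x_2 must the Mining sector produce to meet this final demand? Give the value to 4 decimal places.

Form M = I − A:
  [  0.89   -0.16   -0.13]
  [ -0.01    0.77   -0.09]
  [ -0.25   -0.20    0.96]
Leontief inverse L = M⁻¹:
  [  1.1795    0.2937    0.1873]
  [  0.0525    1.3442    0.1331]
  [  0.3181    0.3565    1.1182]
Total output x = L · d:
  x_0 = 1.1795·19 + 0.2937·77 + 0.1873·72 = 58.5104
  x_1 = 0.0525·19 + 1.3442·77 + 0.1331·72 = 114.0851
  x_2 = 0.3181·19 + 0.3565·77 + 1.1182·72 = 114.0048

114.0048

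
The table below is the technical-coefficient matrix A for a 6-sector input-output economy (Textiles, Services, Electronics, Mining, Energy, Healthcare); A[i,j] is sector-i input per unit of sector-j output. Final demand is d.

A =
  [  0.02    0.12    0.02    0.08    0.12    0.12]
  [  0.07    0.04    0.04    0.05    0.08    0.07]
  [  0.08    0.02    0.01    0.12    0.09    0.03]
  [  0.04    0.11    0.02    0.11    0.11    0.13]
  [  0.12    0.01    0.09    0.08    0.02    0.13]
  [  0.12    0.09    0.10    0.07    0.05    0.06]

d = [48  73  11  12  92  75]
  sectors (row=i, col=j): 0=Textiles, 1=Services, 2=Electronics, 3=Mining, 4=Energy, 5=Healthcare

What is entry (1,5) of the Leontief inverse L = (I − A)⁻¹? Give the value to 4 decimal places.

L[1,5] = 0.1302

Form M = I − A:
  [  0.98   -0.12   -0.02   -0.08   -0.12   -0.12]
  [ -0.07    0.96   -0.04   -0.05   -0.08   -0.07]
  [ -0.08   -0.02    0.99   -0.12   -0.09   -0.03]
  [ -0.04   -0.11   -0.02    0.89   -0.11   -0.13]
  [ -0.12   -0.01   -0.09   -0.08    0.98   -0.13]
  [ -0.12   -0.09   -0.10   -0.07   -0.05    0.94]
Leontief inverse L = M⁻¹:
  [  1.0914    0.1756    0.0689    0.1493    0.1813    0.2003]
  [  0.1192    1.0834    0.0731    0.1032    0.1280    0.1302]
  [  0.1265    0.0684    1.0418    0.1761    0.1415    0.0984]
  [  0.1155    0.1743    0.0718    1.1868    0.1793    0.2190]
  [  0.1801    0.0730    0.1291    0.1515    1.0877    0.2039]
  [  0.1824    0.1503    0.1388    0.1441    0.1217    1.1395]
Total output x = L · d:
  x_0 = 1.0914·48 + 0.1756·73 + 0.0689·11 + 0.1493·12 + 0.1813·92 + 0.2003·75 = 99.4604
  x_1 = 0.1192·48 + 1.0834·73 + 0.0731·11 + 0.1032·12 + 0.1280·92 + 0.1302·75 = 108.3914
  x_2 = 0.1265·48 + 0.0684·73 + 1.0418·11 + 0.1761·12 + 0.1415·92 + 0.0984·75 = 45.0427
  x_3 = 0.1155·48 + 0.1743·73 + 0.0718·11 + 1.1868·12 + 0.1793·92 + 0.2190·75 = 66.2230
  x_4 = 0.1801·48 + 0.0730·73 + 0.1291·11 + 0.1515·12 + 1.0877·92 + 0.2039·75 = 132.5752
  x_5 = 0.1824·48 + 0.1503·73 + 0.1388·11 + 0.1441·12 + 0.1217·92 + 1.1395·75 = 119.6373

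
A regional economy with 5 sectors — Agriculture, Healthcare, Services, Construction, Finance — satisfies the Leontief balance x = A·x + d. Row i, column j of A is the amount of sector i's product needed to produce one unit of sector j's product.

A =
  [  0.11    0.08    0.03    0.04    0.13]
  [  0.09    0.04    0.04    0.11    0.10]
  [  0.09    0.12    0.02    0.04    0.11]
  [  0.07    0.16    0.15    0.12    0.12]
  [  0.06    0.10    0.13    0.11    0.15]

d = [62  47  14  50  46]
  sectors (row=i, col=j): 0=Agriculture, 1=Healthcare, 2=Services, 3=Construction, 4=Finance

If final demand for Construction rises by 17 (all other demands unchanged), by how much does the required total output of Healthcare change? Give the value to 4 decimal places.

2.9753

Form M = I − A:
  [  0.89   -0.08   -0.03   -0.04   -0.13]
  [ -0.09    0.96   -0.04   -0.11   -0.10]
  [ -0.09   -0.12    0.98   -0.04   -0.11]
  [ -0.07   -0.16   -0.15    0.88   -0.12]
  [ -0.06   -0.10   -0.13   -0.11    0.85]
Leontief inverse L = M⁻¹:
  [  1.1706    0.1489    0.0873    0.1036    0.2225]
  [  0.1500    1.1162    0.1024    0.1750    0.1922]
  [  0.1488    0.1846    1.0746    0.1035    0.1982]
  [  0.1654    0.2743    0.2378    1.2216    0.2608]
  [  0.1444    0.2056    0.2133    0.2018    1.2788]
Total output x = L · d:
  x_0 = 1.1706·62 + 0.1489·47 + 0.0873·14 + 0.1036·50 + 0.2225·46 = 96.2132
  x_1 = 0.1500·62 + 1.1162·47 + 0.1024·14 + 0.1750·50 + 0.1922·46 = 80.7832
  x_2 = 0.1488·62 + 0.1846·47 + 1.0746·14 + 0.1035·50 + 0.1982·46 = 47.2375
  x_3 = 0.1654·62 + 0.2743·47 + 0.2378·14 + 1.2216·50 + 0.2608·46 = 99.5550
  x_4 = 0.1444·62 + 0.2056·47 + 0.2133·14 + 0.2018·50 + 1.2788·46 = 90.5212
Δx_1 = L[1,3] · Δd_3 = 0.1750 · 17 = 2.9753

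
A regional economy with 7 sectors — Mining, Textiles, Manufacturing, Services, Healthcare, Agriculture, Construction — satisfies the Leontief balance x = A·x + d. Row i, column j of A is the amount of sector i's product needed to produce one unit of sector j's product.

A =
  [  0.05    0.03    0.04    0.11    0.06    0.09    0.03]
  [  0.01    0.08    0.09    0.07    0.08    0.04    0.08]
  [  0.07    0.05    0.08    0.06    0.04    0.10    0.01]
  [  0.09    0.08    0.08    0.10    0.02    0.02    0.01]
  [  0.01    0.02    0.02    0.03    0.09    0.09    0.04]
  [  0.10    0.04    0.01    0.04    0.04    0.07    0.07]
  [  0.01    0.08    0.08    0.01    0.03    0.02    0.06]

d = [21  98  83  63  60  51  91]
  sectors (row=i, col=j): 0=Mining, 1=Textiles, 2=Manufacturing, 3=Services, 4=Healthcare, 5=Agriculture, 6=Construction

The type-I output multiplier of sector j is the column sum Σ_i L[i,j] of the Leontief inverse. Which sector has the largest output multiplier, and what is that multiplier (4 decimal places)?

Form M = I − A:
  [  0.95   -0.03   -0.04   -0.11   -0.06   -0.09   -0.03]
  [ -0.01    0.92   -0.09   -0.07   -0.08   -0.04   -0.08]
  [ -0.07   -0.05    0.92   -0.06   -0.04   -0.10   -0.01]
  [ -0.09   -0.08   -0.08    0.90   -0.02   -0.02   -0.01]
  [ -0.01   -0.02   -0.02   -0.03    0.91   -0.09   -0.04]
  [ -0.10   -0.04   -0.01   -0.04   -0.04    0.93   -0.07]
  [ -0.01   -0.08   -0.08   -0.01   -0.03   -0.02    0.94]
Leontief inverse L = M⁻¹:
  [  1.0885    0.0654    0.0753    0.1526    0.0917    0.1296    0.0563]
  [  0.0433    1.1210    0.1342    0.1102    0.1170    0.0829    0.1105]
  [  0.1092    0.0843    1.1154    0.1035    0.0735    0.1443    0.0375]
  [  0.1264    0.1174    0.1217    1.1487    0.0531    0.0609    0.0343]
  [  0.0336    0.0428    0.0412    0.0534    1.1152    0.1199    0.0621]
  [  0.1292    0.0711    0.0412    0.0766    0.0701    1.1058    0.0968]
  [  0.0297    0.1074    0.1106    0.0354    0.0548    0.0487    1.0814]
Total output x = L · d:
  x_0 = 1.0885·21 + 0.0654·98 + 0.0753·83 + 0.1526·63 + 0.0917·60 + 0.1296·51 + 0.0563·91 = 62.3650
  x_1 = 0.0433·21 + 1.1210·98 + 0.1342·83 + 0.1102·63 + 0.1170·60 + 0.0829·51 + 0.1105·91 = 150.1567
  x_2 = 0.1092·21 + 0.0843·98 + 1.1154·83 + 0.1035·63 + 0.0735·60 + 0.1443·51 + 0.0375·91 = 124.8381
  x_3 = 0.1264·21 + 0.1174·98 + 0.1217·83 + 1.1487·63 + 0.0531·60 + 0.0609·51 + 0.0343·91 = 106.0377
  x_4 = 0.0336·21 + 0.0428·98 + 0.0412·83 + 0.0534·63 + 1.1152·60 + 0.1199·51 + 0.0621·91 = 90.3676
  x_5 = 0.1292·21 + 0.0711·98 + 0.0412·83 + 0.0766·63 + 0.0701·60 + 1.1058·51 + 0.0968·91 = 87.3329
  x_6 = 0.0297·21 + 0.1074·98 + 0.1106·83 + 0.0354·63 + 0.0548·60 + 0.0487·51 + 1.0814·91 = 126.7461
Output multipliers (column sums of L):
  Mining: 1.5599
  Textiles: 1.6095
  Manufacturing: 1.6396
  Services: 1.6804
  Healthcare: 1.5754
  Agriculture: 1.6921
  Construction: 1.4790

Agriculture (1.6921)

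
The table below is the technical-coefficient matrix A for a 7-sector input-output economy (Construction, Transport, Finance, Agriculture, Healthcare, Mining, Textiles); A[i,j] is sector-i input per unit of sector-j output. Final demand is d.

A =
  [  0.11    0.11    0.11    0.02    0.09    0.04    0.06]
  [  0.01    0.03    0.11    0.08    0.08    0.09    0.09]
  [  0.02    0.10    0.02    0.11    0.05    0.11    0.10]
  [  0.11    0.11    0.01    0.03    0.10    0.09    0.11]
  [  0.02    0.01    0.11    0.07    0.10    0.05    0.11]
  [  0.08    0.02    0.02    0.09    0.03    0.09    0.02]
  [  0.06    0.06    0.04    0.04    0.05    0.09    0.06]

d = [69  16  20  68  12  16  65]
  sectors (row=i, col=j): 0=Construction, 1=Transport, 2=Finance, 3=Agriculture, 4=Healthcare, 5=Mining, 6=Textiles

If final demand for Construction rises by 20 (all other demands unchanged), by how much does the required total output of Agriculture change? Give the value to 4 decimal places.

3.4135

Form M = I − A:
  [  0.89   -0.11   -0.11   -0.02   -0.09   -0.04   -0.06]
  [ -0.01    0.97   -0.11   -0.08   -0.08   -0.09   -0.09]
  [ -0.02   -0.10    0.98   -0.11   -0.05   -0.11   -0.10]
  [ -0.11   -0.11   -0.01    0.97   -0.10   -0.09   -0.11]
  [ -0.02   -0.01   -0.11   -0.07    0.90   -0.05   -0.11]
  [ -0.08   -0.02   -0.02   -0.09   -0.03    0.91   -0.02]
  [ -0.06   -0.06   -0.04   -0.04   -0.05   -0.09    0.94]
Leontief inverse L = M⁻¹:
  [  1.1645    0.1732    0.1776    0.0873    0.1633    0.1214    0.1417]
  [  0.0621    1.0849    0.1560    0.1407    0.1414    0.1665    0.1610]
  [  0.0777    0.1541    1.0719    0.1687    0.1155    0.1882    0.1710]
  [  0.1707    0.1685    0.0799    1.0935    0.1741    0.1701    0.1875]
  [  0.0692    0.0640    0.1564    0.1270    1.1606    0.1225    0.1805]
  [  0.1269    0.0635    0.0575    0.1287    0.0777    1.1415    0.0687]
  [  0.1047    0.1035    0.0841    0.0873    0.1010    0.1494    1.1146]
Total output x = L · d:
  x_0 = 1.1645·69 + 0.1732·16 + 0.1776·20 + 0.0873·68 + 0.1633·12 + 0.1214·16 + 0.1417·65 = 105.7267
  x_1 = 0.0621·69 + 1.0849·16 + 0.1560·20 + 0.1407·68 + 0.1414·12 + 0.1665·16 + 0.1610·65 = 49.1586
  x_2 = 0.0777·69 + 0.1541·16 + 1.0719·20 + 0.1687·68 + 0.1155·12 + 0.1882·16 + 0.1710·65 = 56.2537
  x_3 = 0.1707·69 + 0.1685·16 + 0.0799·20 + 1.0935·68 + 0.1741·12 + 0.1701·16 + 0.1875·65 = 107.4221
  x_4 = 0.0692·69 + 0.0640·16 + 0.1564·20 + 0.1270·68 + 1.1606·12 + 0.1225·16 + 0.1805·65 = 45.1794
  x_5 = 0.1269·69 + 0.0635·16 + 0.0575·20 + 0.1287·68 + 0.0777·12 + 1.1415·16 + 0.0687·65 = 43.3416
  x_6 = 0.1047·69 + 0.1035·16 + 0.0841·20 + 0.0873·68 + 0.1010·12 + 0.1494·16 + 1.1146·65 = 92.5530
Δx_3 = L[3,0] · Δd_0 = 0.1707 · 20 = 3.4135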